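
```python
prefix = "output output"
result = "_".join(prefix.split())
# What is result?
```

Trace:
`prefix = "output output"` → prefix = 'output output'
`result = "_".join(prefix.split())` → result = 'output_output'
So result = 'output_output'

Answer: 'output_output'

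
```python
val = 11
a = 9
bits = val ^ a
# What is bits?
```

Trace:
`val = 11` → val = 11
`a = 9` → a = 9
`bits = val ^ a` → bits = 2
So bits = 2

Answer: 2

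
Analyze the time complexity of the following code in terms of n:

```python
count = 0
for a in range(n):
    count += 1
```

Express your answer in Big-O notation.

Each loop level contributes: n. Multiplying the contributions gives O(n).

Answer: O(n)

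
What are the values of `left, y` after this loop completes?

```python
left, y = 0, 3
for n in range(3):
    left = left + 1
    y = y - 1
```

left goes 0→3, y goes 3→0
`left, y` takes the values: (0, 3) → (1, 3) → (1, 2) → (2, 2) → (2, 1) → (3, 1) → (3, 0)

Answer: 3, 0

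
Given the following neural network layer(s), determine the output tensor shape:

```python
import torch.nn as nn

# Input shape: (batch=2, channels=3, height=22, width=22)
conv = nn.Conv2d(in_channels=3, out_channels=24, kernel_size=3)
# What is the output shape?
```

Input: (2, 3, 22, 22) -> Output: (2, 24, 20, 20)

Answer: (2, 24, 20, 20)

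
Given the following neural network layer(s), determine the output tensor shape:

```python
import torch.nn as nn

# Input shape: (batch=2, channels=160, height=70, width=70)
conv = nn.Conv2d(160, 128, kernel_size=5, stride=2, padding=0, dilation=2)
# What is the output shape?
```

Input: (2, 160, 70, 70) -> Output: (2, 128, 31, 31)

Answer: (2, 128, 31, 31)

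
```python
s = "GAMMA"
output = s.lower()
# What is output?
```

Trace:
`s = "GAMMA"` → s = 'GAMMA'
`output = s.lower()` → output = 'gamma'
So output = 'gamma'

Answer: 'gamma'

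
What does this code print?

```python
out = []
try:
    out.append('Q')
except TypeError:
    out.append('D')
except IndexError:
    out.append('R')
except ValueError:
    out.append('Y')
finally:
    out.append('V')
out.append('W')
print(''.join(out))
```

Execution trace: 'Q' (try body, no exception) → 'V' (finally) → 'W' (after the try/except). Output: QVW

Answer: QVW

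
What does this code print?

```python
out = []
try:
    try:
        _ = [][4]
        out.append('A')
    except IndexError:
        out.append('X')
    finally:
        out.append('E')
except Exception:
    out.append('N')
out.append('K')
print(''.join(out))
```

Execution trace: 'X' (inner except IndexError) → 'E' (inner finally) → 'K' (after the try/except). Output: XEK

Answer: XEK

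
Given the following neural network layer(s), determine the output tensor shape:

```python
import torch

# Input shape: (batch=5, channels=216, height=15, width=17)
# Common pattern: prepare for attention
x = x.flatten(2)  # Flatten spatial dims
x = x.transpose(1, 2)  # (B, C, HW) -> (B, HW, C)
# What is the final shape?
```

Input: (5, 216, 15, 17) -> after flatten(2): (5, 216, 255) -> Output: (5, 255, 216)

Answer: (5, 255, 216)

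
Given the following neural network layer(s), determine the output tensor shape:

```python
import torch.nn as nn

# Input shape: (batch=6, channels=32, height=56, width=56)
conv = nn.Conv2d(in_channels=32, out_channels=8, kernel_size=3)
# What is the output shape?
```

Input: (6, 32, 56, 56) -> Output: (6, 8, 54, 54)

Answer: (6, 8, 54, 54)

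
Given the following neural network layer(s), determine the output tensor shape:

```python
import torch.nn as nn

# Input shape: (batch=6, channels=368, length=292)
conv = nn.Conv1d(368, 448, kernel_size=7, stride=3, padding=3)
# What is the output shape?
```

Input: (6, 368, 292) -> Output: (6, 448, 98)

Answer: (6, 448, 98)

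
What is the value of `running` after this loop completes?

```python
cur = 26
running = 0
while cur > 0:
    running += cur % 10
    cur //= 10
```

Sum digits of 26
`running` takes the values: 0 → 6 → 8

Answer: 8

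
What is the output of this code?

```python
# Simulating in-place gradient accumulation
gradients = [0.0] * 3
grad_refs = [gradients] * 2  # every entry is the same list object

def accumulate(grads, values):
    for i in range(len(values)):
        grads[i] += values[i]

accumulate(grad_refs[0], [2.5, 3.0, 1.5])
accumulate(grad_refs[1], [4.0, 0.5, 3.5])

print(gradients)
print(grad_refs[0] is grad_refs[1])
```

Key concept: gradient accumulation aliasing.
Step by step:
`gradients = [0.0] * 3` → gradients = [0.0, 0.0, 0.0]
`grad_refs = [gradients] * 2` → grad_refs = [[0.0, 0.0, 0.0], [0.0, 0.0, 0.0]]
`accumulate(grad_refs[0], [2.5, 3.0, 1.5])` → gradients = [2.5, 3.0, 1.5]; grad_refs = [[2.5, 3.0, 1.5], [2.5, 3.0, 1.5]]
`accumulate(grad_refs[1], [4.0, 0.5, 3.5])` → gradients = [6.5, 3.5, 5.0]; grad_refs = [[6.5, 3.5, 5.0], [6.5, 3.5, 5.0]]
`print(gradients)` → prints [6.5, 3.5, 5.0]
`print(grad_refs[0] is grad_refs[1])` → prints True

Answer:
[6.5, 3.5, 5.0]
True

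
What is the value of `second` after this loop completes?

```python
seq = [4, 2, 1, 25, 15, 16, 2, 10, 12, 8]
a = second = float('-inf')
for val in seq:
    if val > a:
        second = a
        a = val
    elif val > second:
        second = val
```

Second largest (with repeats) in [4, 2, 1, 25, 15, 16, 2, 10, 12, 8]
`second` takes the values: -inf → 2 → 4 → 15 → 16

Answer: 16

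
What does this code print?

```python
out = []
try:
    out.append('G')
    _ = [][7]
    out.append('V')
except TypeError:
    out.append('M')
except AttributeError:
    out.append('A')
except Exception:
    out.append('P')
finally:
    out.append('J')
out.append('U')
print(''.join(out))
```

Execution trace: 'G' (try body) → 'P' (except Exception) → 'J' (finally) → 'U' (after the try/except). Output: GPJU

Answer: GPJU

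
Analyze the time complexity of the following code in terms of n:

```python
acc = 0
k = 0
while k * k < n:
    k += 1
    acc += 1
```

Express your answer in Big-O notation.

Each loop level contributes: √n. Multiplying the contributions gives O(√n).

Answer: O(√n)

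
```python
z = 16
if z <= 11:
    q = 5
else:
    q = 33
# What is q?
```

Trace:
`z = 16` → z = 16
`if z <= 11: ...` → z <= 11 is False, take else branch → q = 33
So q = 33

Answer: 33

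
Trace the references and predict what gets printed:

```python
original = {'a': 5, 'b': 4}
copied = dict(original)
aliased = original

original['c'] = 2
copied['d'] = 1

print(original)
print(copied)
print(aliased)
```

Key concept: dict() creates copy, assignment creates alias.
Step by step:
`original = {'a': 5, 'b': 4}` → original = {'a': 5, 'b': 4}
`copied = dict(original)` → copied = {'a': 5, 'b': 4}
`aliased = original` → aliased = {'a': 5, 'b': 4} (same object as original)
`original['c'] = 2` → original = {'a': 5, 'b': 4, 'c': 2} (same object as aliased); aliased = {'a': 5, 'b': 4, 'c': 2} (same object as original)
`copied['d'] = 1` → copied = {'a': 5, 'b': 4, 'd': 1}
`print(original)` → prints {'a': 5, 'b': 4, 'c': 2}
`print(copied)` → prints {'a': 5, 'b': 4, 'd': 1}
`print(aliased)` → prints {'a': 5, 'b': 4, 'c': 2}

Answer:
{'a': 5, 'b': 4, 'c': 2}
{'a': 5, 'b': 4, 'd': 1}
{'a': 5, 'b': 4, 'c': 2}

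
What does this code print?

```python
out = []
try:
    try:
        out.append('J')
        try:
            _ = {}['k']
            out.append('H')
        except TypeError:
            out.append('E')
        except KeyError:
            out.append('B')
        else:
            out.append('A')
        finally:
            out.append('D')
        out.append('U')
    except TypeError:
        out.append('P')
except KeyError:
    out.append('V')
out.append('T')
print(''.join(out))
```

Execution trace: 'J' (try body) → 'B' (inner except KeyError) → 'D' (inner finally) → 'U' (try body, no exception) → 'T' (after the try/except). Output: JBDUT

Answer: JBDUT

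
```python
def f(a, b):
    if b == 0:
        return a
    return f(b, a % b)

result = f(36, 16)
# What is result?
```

f(36, 16) -> f(16, 4) -> f(4, 0) -> 4

Answer: 4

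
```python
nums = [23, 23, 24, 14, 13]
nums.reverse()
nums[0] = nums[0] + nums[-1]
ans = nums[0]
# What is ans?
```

Trace:
`nums = [23, 23, 24, 14, 13]` → nums = [23, 23, 24, 14, 13]
`nums.reverse()` → nums = [13, 14, 24, 23, 23]
`nums[0] = nums[0] + nums[-1]` → nums = [36, 14, 24, 23, 23]
`ans = nums[0]` → ans = 36
So ans = 36

Answer: 36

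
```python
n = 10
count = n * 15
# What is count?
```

Trace:
`n = 10` → n = 10
`count = n * 15` → count = 150
So count = 150

Answer: 150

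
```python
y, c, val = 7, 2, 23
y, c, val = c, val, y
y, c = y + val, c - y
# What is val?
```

Trace:
`y, c, val = 7, 2, 23` → y = 7; c = 2; val = 23
`y, c, val = c, val, y` → y = 2; c = 23; val = 7
`y, c = y + val, c - y` → y = 9; c = 21
So val = 7

Answer: 7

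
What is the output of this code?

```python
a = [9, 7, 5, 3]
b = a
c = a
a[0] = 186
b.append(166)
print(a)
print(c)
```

Key concept: multiple aliases.
Step by step:
`a = [9, 7, 5, 3]` → a = [9, 7, 5, 3]
`b = a` → b = [9, 7, 5, 3] (same object as a)
`c = a` → c = [9, 7, 5, 3] (same object as a, b)
`a[0] = 186` → a = [186, 7, 5, 3] (same object as b, c); b = [186, 7, 5, 3] (same object as a, c); c = [186, 7, 5, 3] (same object as a, b)
`b.append(166)` → a = [186, 7, 5, 3, 166] (same object as b, c); b = [186, 7, 5, 3, 166] (same object as a, c); c = [186, 7, 5, 3, 166] (same object as a, b)
`print(a)` → prints [186, 7, 5, 3, 166]
`print(c)` → prints [186, 7, 5, 3, 166]

Answer:
[186, 7, 5, 3, 166]
[186, 7, 5, 3, 166]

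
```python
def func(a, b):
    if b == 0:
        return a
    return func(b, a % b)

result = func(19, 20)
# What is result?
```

func(19, 20) -> func(20, 19) -> func(19, 1) -> func(1, 0) -> 1

Answer: 1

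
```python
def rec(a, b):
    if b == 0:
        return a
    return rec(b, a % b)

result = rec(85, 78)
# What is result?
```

rec(85, 78) -> rec(78, 7) -> rec(7, 1) -> rec(1, 0) -> 1

Answer: 1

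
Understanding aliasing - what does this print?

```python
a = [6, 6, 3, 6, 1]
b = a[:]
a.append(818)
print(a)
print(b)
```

Key concept: slice [:] creates copy.
Step by step:
`a = [6, 6, 3, 6, 1]` → a = [6, 6, 3, 6, 1]
`b = a[:]` → b = [6, 6, 3, 6, 1]
`a.append(818)` → a = [6, 6, 3, 6, 1, 818]
`print(a)` → prints [6, 6, 3, 6, 1, 818]
`print(b)` → prints [6, 6, 3, 6, 1]

Answer:
[6, 6, 3, 6, 1, 818]
[6, 6, 3, 6, 1]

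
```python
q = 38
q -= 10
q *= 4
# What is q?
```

Trace:
`q = 38` → q = 38
`q -= 10` → q = 28
`q *= 4` → q = 112
So q = 112

Answer: 112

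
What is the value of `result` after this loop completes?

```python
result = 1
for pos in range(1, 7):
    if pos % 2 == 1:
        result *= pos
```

Product of odd numbers 1 to 6
`result` takes the values: 1 → 3 → 15

Answer: 15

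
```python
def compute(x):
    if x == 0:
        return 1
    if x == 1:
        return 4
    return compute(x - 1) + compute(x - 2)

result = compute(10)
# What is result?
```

Build up from base cases: compute(0)=1, compute(1)=4, compute(2)=5, compute(3)=9, compute(4)=14, compute(5)=23, compute(6)=37, ..., compute(10)=254

Answer: 254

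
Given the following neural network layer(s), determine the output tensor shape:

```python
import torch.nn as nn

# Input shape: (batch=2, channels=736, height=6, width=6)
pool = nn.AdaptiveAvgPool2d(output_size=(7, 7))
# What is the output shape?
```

Input: (2, 736, 6, 6) -> Output: (2, 736, 7, 7)

Answer: (2, 736, 7, 7)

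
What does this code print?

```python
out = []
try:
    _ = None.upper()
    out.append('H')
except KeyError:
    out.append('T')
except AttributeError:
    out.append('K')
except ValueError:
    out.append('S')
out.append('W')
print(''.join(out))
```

Execution trace: 'K' (except AttributeError) → 'W' (after the try/except). Output: KW

Answer: KW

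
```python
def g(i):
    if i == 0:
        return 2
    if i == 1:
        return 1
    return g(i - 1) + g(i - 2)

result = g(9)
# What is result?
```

Build up from base cases: g(0)=2, g(1)=1, g(2)=3, g(3)=4, g(4)=7, g(5)=11, g(6)=18, ..., g(9)=76

Answer: 76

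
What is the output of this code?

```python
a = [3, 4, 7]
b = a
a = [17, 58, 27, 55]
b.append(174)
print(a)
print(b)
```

Key concept: rebinding vs mutation: a is rebound to a new list, b still points at the original.
Step by step:
`a = [3, 4, 7]` → a = [3, 4, 7]
`b = a` → b = [3, 4, 7] (same object as a)
`a = [17, 58, 27, 55]` → a = [17, 58, 27, 55]
`b.append(174)` → b = [3, 4, 7, 174]
`print(a)` → prints [17, 58, 27, 55]
`print(b)` → prints [3, 4, 7, 174]

Answer:
[17, 58, 27, 55]
[3, 4, 7, 174]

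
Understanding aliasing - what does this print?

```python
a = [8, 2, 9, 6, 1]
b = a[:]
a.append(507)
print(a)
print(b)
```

Key concept: slice [:] creates copy.
Step by step:
`a = [8, 2, 9, 6, 1]` → a = [8, 2, 9, 6, 1]
`b = a[:]` → b = [8, 2, 9, 6, 1]
`a.append(507)` → a = [8, 2, 9, 6, 1, 507]
`print(a)` → prints [8, 2, 9, 6, 1, 507]
`print(b)` → prints [8, 2, 9, 6, 1]

Answer:
[8, 2, 9, 6, 1, 507]
[8, 2, 9, 6, 1]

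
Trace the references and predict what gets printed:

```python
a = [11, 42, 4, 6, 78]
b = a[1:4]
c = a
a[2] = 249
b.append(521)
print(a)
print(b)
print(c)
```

Key concept: slice vs alias.
Step by step:
`a = [11, 42, 4, 6, 78]` → a = [11, 42, 4, 6, 78]
`b = a[1:4]` → b = [42, 4, 6]
`c = a` → c = [11, 42, 4, 6, 78] (same object as a)
`a[2] = 249` → a = [11, 42, 249, 6, 78] (same object as c); c = [11, 42, 249, 6, 78] (same object as a)
`b.append(521)` → b = [42, 4, 6, 521]
`print(a)` → prints [11, 42, 249, 6, 78]
`print(b)` → prints [42, 4, 6, 521]
`print(c)` → prints [11, 42, 249, 6, 78]

Answer:
[11, 42, 249, 6, 78]
[42, 4, 6, 521]
[11, 42, 249, 6, 78]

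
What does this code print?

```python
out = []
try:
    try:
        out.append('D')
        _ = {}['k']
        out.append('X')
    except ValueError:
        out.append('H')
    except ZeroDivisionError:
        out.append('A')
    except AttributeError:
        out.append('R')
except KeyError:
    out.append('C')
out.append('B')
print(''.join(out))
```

Execution trace: 'D' (try body) → 'C' (outer except KeyError) → 'B' (after the try/except). Output: DCB

Answer: DCB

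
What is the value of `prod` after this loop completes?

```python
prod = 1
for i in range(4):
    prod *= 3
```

3^4 = 81
`prod` takes the values: 1 → 3 → 9 → 27 → 81

Answer: 81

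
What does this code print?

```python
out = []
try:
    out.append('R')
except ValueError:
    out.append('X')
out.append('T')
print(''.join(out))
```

Execution trace: 'R' (try body, no exception) → 'T' (after the try/except). Output: RT

Answer: RT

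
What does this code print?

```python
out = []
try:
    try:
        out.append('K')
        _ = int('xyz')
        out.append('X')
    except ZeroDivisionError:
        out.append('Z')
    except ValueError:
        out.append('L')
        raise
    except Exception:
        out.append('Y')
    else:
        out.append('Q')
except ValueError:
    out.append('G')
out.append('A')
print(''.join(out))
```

Execution trace: 'K' (try body) → 'L' (except ValueError) → 'G' (outer except ValueError) → 'A' (after the try/except). Output: KLGA

Answer: KLGA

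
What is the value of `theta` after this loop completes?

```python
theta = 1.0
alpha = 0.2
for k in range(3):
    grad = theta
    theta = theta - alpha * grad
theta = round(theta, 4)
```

Gradient descent: w = 1.0 * (1 - 0.2)^3
`theta` takes the values: 1.0 → 0.8 → 0.64 → 0.512

Answer: 0.512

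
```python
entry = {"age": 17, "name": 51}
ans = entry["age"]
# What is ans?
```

Trace:
`entry = {"age": 17, "name": 51}` → entry = {'age': 17, 'name': 51}
`ans = entry["age"]` → ans = 17
So ans = 17

Answer: 17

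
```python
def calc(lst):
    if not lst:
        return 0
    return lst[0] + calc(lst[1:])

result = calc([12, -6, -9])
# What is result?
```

12 + (-6) + (-9) + 0 = -3

Answer: -3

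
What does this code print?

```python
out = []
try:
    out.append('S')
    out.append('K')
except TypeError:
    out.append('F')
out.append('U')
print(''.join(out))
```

Execution trace: 'S' (try body) → 'K' (try body, no exception) → 'U' (after the try/except). Output: SKU

Answer: SKU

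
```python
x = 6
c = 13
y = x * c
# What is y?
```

Trace:
`x = 6` → x = 6
`c = 13` → c = 13
`y = x * c` → y = 78
So y = 78

Answer: 78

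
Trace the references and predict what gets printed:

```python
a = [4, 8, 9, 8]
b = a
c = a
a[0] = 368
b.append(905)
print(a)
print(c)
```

Key concept: multiple aliases.
Step by step:
`a = [4, 8, 9, 8]` → a = [4, 8, 9, 8]
`b = a` → b = [4, 8, 9, 8] (same object as a)
`c = a` → c = [4, 8, 9, 8] (same object as a, b)
`a[0] = 368` → a = [368, 8, 9, 8] (same object as b, c); b = [368, 8, 9, 8] (same object as a, c); c = [368, 8, 9, 8] (same object as a, b)
`b.append(905)` → a = [368, 8, 9, 8, 905] (same object as b, c); b = [368, 8, 9, 8, 905] (same object as a, c); c = [368, 8, 9, 8, 905] (same object as a, b)
`print(a)` → prints [368, 8, 9, 8, 905]
`print(c)` → prints [368, 8, 9, 8, 905]

Answer:
[368, 8, 9, 8, 905]
[368, 8, 9, 8, 905]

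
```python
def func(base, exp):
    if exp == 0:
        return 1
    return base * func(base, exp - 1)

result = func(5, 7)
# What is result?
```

func(5, 7) = 5 * 5 * 5 * 5 * 5 * 5 * 5 = 78125

Answer: 78125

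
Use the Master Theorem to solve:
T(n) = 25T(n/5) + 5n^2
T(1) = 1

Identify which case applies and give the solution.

a=25, b=5, f(n)=5n^2. log_5(25) = 2. Since c=2 = 2, Case 2 applies: T(n) = Θ(n^log_b(a) · log n) = O(n^2 log n).

Answer: O(n^2 log n) - Case 2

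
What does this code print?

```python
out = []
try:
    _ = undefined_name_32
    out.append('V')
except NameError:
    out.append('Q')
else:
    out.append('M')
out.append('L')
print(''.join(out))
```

Execution trace: 'Q' (except NameError) → 'L' (after the try/except). Output: QL

Answer: QL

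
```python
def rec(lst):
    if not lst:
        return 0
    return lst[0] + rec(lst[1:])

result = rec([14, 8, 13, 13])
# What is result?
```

14 + 8 + 13 + 13 + 0 = 48

Answer: 48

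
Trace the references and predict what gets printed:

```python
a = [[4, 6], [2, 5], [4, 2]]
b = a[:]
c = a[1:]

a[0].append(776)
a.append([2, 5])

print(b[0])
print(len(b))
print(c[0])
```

Key concept: slice with nested mutation.
Step by step:
`a = [[4, 6], [2, 5], [4, 2]]` → a = [[4, 6], [2, 5], [4, 2]]
`b = a[:]` → b = [[4, 6], [2, 5], [4, 2]]
`c = a[1:]` → c = [[2, 5], [4, 2]]
`a[0].append(776)` → a = [[4, 6, 776], [2, 5], [4, 2]]; b = [[4, 6, 776], [2, 5], [4, 2]]
`a.append([2, 5])` → a = [[4, 6, 776], [2, 5], [4, 2], [2, 5]]
`print(b[0])` → prints [4, 6, 776]
`print(len(b))` → prints 3
`print(c[0])` → prints [2, 5]

Answer:
[4, 6, 776]
3
[2, 5]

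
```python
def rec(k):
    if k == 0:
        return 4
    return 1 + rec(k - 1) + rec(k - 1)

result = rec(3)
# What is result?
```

rec(k) = 1 + 2·rec(k-1), rec(0)=4. Closed form: (4+1)·2^3 - 1 = 39.

Answer: 39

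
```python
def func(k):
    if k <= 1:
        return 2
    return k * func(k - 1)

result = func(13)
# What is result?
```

func(13) = 13 * 12 * 11 * 10 * 9 * 8 * 7 * 6 * 5 * 4 * 3 * 2 * 2 = 12454041600

Answer: 12454041600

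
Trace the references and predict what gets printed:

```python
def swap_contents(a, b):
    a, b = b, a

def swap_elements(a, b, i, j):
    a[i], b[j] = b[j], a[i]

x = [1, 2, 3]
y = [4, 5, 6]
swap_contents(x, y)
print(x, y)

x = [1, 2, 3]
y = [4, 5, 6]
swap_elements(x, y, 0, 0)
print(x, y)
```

Key concept: parameter rebinding vs mutation.
Step by step:
`x = [1, 2, 3]` → x = [1, 2, 3]
`y = [4, 5, 6]` → y = [4, 5, 6]
`swap_contents(x, y)` → no visible change to tracked variables
`print(x, y)` → prints [1, 2, 3] [4, 5, 6]
`x = [1, 2, 3]` → x = [1, 2, 3]
`y = [4, 5, 6]` → y = [4, 5, 6]
`swap_elements(x, y, 0, 0)` → x = [4, 2, 3]; y = [1, 5, 6]
`print(x, y)` → prints [4, 2, 3] [1, 5, 6]

Answer:
[1, 2, 3] [4, 5, 6]
[4, 2, 3] [1, 5, 6]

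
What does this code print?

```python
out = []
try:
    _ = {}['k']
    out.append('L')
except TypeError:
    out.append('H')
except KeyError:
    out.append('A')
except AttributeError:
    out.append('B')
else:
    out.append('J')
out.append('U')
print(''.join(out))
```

Execution trace: 'A' (except KeyError) → 'U' (after the try/except). Output: AU

Answer: AU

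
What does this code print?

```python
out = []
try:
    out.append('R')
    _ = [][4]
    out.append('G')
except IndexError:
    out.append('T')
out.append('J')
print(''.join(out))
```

Execution trace: 'R' (try body) → 'T' (except IndexError) → 'J' (after the try/except). Output: RTJ

Answer: RTJ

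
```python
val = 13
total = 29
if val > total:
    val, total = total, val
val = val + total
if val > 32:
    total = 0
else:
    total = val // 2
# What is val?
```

Trace:
`val = 13` → val = 13
`total = 29` → total = 29
`if val > total: ...` → val > total is False → no variable changes
`val = val + total` → val = 42
`if val > 32: ...` → val > 32 is True → total = 0
So val = 42

Answer: 42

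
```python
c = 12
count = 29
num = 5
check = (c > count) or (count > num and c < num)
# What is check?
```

Trace:
`c = 12` → c = 12
`count = 29` → count = 29
`num = 5` → num = 5
`check = (c > count) or (count > num and c < num)` → check = False
So check = False

Answer: False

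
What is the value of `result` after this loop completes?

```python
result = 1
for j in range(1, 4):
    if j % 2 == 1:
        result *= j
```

Product of odd numbers 1 to 3
`result` takes the values: 1 → 3

Answer: 3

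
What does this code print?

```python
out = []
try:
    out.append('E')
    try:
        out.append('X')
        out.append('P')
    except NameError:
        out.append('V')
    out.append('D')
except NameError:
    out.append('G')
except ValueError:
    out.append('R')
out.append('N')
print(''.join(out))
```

Execution trace: 'E' (try body) → 'X' (inner try body) → 'P' (inner try body, no exception) → 'D' (try body, no exception) → 'N' (after the try/except). Output: EXPDN

Answer: EXPDN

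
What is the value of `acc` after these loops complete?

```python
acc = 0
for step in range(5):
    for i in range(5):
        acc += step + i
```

Sum of all step+i for step,i in 5x5
`acc` takes the values: 0 → 1 → 3 → 6 → 10 → 11 → 13 → 16 → 20 → 25 → 27 → 30 → 34 → 39 → 45 → 48 → 52 → 57 → 63 → 70 → 74 → 79 → 85 → 92 → 100

Answer: 100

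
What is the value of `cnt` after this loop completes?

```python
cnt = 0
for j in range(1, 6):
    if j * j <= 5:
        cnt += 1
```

Count numbers where j² ≤ 5
`cnt` takes the values: 0 → 1 → 2

Answer: 2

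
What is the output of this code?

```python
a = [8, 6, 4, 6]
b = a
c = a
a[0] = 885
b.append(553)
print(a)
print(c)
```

Key concept: multiple aliases.
Step by step:
`a = [8, 6, 4, 6]` → a = [8, 6, 4, 6]
`b = a` → b = [8, 6, 4, 6] (same object as a)
`c = a` → c = [8, 6, 4, 6] (same object as a, b)
`a[0] = 885` → a = [885, 6, 4, 6] (same object as b, c); b = [885, 6, 4, 6] (same object as a, c); c = [885, 6, 4, 6] (same object as a, b)
`b.append(553)` → a = [885, 6, 4, 6, 553] (same object as b, c); b = [885, 6, 4, 6, 553] (same object as a, c); c = [885, 6, 4, 6, 553] (same object as a, b)
`print(a)` → prints [885, 6, 4, 6, 553]
`print(c)` → prints [885, 6, 4, 6, 553]

Answer:
[885, 6, 4, 6, 553]
[885, 6, 4, 6, 553]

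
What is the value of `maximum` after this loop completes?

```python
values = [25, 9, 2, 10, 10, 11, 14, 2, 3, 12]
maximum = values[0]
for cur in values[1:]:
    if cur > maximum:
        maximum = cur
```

Maximum of [25, 9, 2, 10, 10, 11, 14, 2, 3, 12]
`maximum` takes the values: 25

Answer: 25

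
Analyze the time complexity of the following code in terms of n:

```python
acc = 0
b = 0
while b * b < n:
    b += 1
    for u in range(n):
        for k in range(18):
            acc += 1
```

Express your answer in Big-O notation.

Each loop level contributes: √n × n × 1. Multiplying the contributions gives O(n√n).

Answer: O(n√n)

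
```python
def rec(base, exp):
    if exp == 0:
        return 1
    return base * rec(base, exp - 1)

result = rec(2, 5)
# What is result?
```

rec(2, 5) = 2 * 2 * 2 * 2 * 2 = 32

Answer: 32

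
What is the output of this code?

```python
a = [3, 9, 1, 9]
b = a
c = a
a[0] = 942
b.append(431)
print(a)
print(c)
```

Key concept: multiple aliases.
Step by step:
`a = [3, 9, 1, 9]` → a = [3, 9, 1, 9]
`b = a` → b = [3, 9, 1, 9] (same object as a)
`c = a` → c = [3, 9, 1, 9] (same object as a, b)
`a[0] = 942` → a = [942, 9, 1, 9] (same object as b, c); b = [942, 9, 1, 9] (same object as a, c); c = [942, 9, 1, 9] (same object as a, b)
`b.append(431)` → a = [942, 9, 1, 9, 431] (same object as b, c); b = [942, 9, 1, 9, 431] (same object as a, c); c = [942, 9, 1, 9, 431] (same object as a, b)
`print(a)` → prints [942, 9, 1, 9, 431]
`print(c)` → prints [942, 9, 1, 9, 431]

Answer:
[942, 9, 1, 9, 431]
[942, 9, 1, 9, 431]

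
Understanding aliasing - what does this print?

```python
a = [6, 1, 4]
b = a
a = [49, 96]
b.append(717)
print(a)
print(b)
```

Key concept: rebinding vs mutation: a is rebound to a new list, b still points at the original.
Step by step:
`a = [6, 1, 4]` → a = [6, 1, 4]
`b = a` → b = [6, 1, 4] (same object as a)
`a = [49, 96]` → a = [49, 96]
`b.append(717)` → b = [6, 1, 4, 717]
`print(a)` → prints [49, 96]
`print(b)` → prints [6, 1, 4, 717]

Answer:
[49, 96]
[6, 1, 4, 717]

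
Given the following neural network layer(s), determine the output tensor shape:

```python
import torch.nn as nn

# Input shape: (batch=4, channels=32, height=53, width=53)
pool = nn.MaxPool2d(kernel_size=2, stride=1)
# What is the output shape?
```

Input: (4, 32, 53, 53) -> Output: (4, 32, 52, 52)

Answer: (4, 32, 52, 52)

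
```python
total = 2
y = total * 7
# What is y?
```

Trace:
`total = 2` → total = 2
`y = total * 7` → y = 14
So y = 14

Answer: 14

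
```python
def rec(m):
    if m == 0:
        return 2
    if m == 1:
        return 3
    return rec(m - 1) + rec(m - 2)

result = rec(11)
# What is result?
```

Build up from base cases: rec(0)=2, rec(1)=3, rec(2)=5, rec(3)=8, rec(4)=13, rec(5)=21, rec(6)=34, ..., rec(11)=377

Answer: 377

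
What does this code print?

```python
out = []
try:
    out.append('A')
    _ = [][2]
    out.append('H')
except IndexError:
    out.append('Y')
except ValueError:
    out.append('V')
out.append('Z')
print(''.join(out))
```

Execution trace: 'A' (try body) → 'Y' (except IndexError) → 'Z' (after the try/except). Output: AYZ

Answer: AYZ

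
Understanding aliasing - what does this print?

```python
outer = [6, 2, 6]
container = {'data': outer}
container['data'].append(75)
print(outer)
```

Key concept: dict holds reference to list.
Step by step:
`outer = [6, 2, 6]` → outer = [6, 2, 6]
`container = {'data': outer}` → container = {'data': [6, 2, 6]}
`container['data'].append(75)` → outer = [6, 2, 6, 75]; container = {'data': [6, 2, 6, 75]}
`print(outer)` → prints [6, 2, 6, 75]

Answer: [6, 2, 6, 75]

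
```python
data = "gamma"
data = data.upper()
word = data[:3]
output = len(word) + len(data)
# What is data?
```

Trace:
`data = "gamma"` → data = 'gamma'
`data = data.upper()` → data = 'GAMMA'
`word = data[:3]` → word = 'GAM'
`output = len(word) + len(data)` → output = 8
So data = 'GAMMA'

Answer: 'GAMMA'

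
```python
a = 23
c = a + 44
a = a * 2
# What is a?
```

Trace:
`a = 23` → a = 23
`c = a + 44` → c = 67
`a = a * 2` → a = 46
So a = 46

Answer: 46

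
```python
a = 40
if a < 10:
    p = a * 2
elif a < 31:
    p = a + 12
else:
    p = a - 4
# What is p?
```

Trace:
`a = 40` → a = 40
`if a < 10: ...` → a < 10 is False, a < 31 is False, take else branch → p = 36
So p = 36

Answer: 36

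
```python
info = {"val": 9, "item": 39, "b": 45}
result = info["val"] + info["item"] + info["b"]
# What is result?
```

Trace:
`info = {"val": 9, "item": 39, "b": 45}` → info = {'val': 9, 'item': 39, 'b': 45}
`result = info["val"] + info["item"] + info["b"]` → result = 93
So result = 93

Answer: 93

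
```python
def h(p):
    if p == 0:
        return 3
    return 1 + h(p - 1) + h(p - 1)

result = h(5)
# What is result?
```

h(p) = 1 + 2·h(p-1), h(0)=3. Closed form: (3+1)·2^5 - 1 = 127.

Answer: 127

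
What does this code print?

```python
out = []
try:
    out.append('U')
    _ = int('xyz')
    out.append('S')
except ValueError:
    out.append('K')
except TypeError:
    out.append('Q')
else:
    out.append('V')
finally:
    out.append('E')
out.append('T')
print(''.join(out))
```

Execution trace: 'U' (try body) → 'K' (except ValueError) → 'E' (finally) → 'T' (after the try/except). Output: UKET

Answer: UKET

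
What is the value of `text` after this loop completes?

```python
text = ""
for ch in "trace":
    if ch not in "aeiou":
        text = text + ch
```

Remove vowels from 'trace'
`text` takes the values: "" → "t" → "tr" → "trc"

Answer: "trc"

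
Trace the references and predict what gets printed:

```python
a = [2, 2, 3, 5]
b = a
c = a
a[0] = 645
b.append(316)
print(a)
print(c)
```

Key concept: multiple aliases.
Step by step:
`a = [2, 2, 3, 5]` → a = [2, 2, 3, 5]
`b = a` → b = [2, 2, 3, 5] (same object as a)
`c = a` → c = [2, 2, 3, 5] (same object as a, b)
`a[0] = 645` → a = [645, 2, 3, 5] (same object as b, c); b = [645, 2, 3, 5] (same object as a, c); c = [645, 2, 3, 5] (same object as a, b)
`b.append(316)` → a = [645, 2, 3, 5, 316] (same object as b, c); b = [645, 2, 3, 5, 316] (same object as a, c); c = [645, 2, 3, 5, 316] (same object as a, b)
`print(a)` → prints [645, 2, 3, 5, 316]
`print(c)` → prints [645, 2, 3, 5, 316]

Answer:
[645, 2, 3, 5, 316]
[645, 2, 3, 5, 316]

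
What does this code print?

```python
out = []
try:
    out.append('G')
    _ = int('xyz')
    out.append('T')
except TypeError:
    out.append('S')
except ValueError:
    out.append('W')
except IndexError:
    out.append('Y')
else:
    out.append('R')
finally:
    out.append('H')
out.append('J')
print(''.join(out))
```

Execution trace: 'G' (try body) → 'W' (except ValueError) → 'H' (finally) → 'J' (after the try/except). Output: GWHJ

Answer: GWHJ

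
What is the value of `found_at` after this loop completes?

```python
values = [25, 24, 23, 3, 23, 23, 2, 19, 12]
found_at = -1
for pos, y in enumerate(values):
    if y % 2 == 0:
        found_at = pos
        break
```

First even number index in [25, 24, 23, 3, 23, 23, 2, 19, 12]
`found_at` takes the values: -1 → 1

Answer: 1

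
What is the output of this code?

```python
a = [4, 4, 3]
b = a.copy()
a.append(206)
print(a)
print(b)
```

Key concept: list.copy() creates independent copy.
Step by step:
`a = [4, 4, 3]` → a = [4, 4, 3]
`b = a.copy()` → b = [4, 4, 3]
`a.append(206)` → a = [4, 4, 3, 206]
`print(a)` → prints [4, 4, 3, 206]
`print(b)` → prints [4, 4, 3]

Answer:
[4, 4, 3, 206]
[4, 4, 3]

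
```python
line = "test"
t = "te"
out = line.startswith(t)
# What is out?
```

Trace:
`line = "test"` → line = 'test'
`t = "te"` → t = 'te'
`out = line.startswith(t)` → out = True
So out = True

Answer: True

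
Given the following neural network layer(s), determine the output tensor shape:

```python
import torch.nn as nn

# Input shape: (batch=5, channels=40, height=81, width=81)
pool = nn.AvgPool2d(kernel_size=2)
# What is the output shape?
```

Input: (5, 40, 81, 81) -> Output: (5, 40, 40, 40)

Answer: (5, 40, 40, 40)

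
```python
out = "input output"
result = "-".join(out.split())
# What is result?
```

Trace:
`out = "input output"` → out = 'input output'
`result = "-".join(out.split())` → result = 'input-output'
So result = 'input-output'

Answer: 'input-output'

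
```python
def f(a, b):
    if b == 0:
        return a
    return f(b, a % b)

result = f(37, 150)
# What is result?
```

f(37, 150) -> f(150, 37) -> f(37, 2) -> f(2, 1) -> f(1, 0) -> 1

Answer: 1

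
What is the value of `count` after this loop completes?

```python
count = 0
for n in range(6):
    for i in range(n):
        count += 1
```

Triangle number: 0+1+2+...+5
`count` takes the values: 0 → 1 → 2 → 3 → 4 → 5 → 6 → 7 → 8 → 9 → 10 → 11 → 12 → 13 → 14 → 15

Answer: 15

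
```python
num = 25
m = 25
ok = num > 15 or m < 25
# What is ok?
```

Trace:
`num = 25` → num = 25
`m = 25` → m = 25
`ok = num > 15 or m < 25` → ok = True
So ok = True

Answer: True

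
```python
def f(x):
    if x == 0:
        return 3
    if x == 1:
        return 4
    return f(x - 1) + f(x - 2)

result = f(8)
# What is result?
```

Build up from base cases: f(0)=3, f(1)=4, f(2)=7, f(3)=11, f(4)=18, f(5)=29, f(6)=47, ..., f(8)=123

Answer: 123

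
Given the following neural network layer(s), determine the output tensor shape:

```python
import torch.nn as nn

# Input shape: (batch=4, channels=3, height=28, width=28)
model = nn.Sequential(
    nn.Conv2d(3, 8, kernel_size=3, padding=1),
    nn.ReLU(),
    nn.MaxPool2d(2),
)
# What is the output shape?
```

Input: (4, 3, 28, 28) -> after Conv2d: (4, 8, 28, 28) -> after ReLU: (4, 8, 28, 28) -> Output: (4, 8, 14, 14)

Answer: (4, 8, 14, 14)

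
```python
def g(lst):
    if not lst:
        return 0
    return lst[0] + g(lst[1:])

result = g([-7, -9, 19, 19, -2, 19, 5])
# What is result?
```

(-7) + (-9) + 19 + 19 + (-2) + 19 + 5 + 0 = 44

Answer: 44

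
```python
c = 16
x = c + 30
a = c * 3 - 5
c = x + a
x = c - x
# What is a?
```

Trace:
`c = 16` → c = 16
`x = c + 30` → x = 46
`a = c * 3 - 5` → a = 43
`c = x + a` → c = 89
`x = c - x` → x = 43
So a = 43

Answer: 43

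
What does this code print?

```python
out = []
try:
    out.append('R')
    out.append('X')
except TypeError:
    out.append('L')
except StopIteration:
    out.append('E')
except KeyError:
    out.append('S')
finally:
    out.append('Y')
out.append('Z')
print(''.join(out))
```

Execution trace: 'R' (try body) → 'X' (try body, no exception) → 'Y' (finally) → 'Z' (after the try/except). Output: RXYZ

Answer: RXYZ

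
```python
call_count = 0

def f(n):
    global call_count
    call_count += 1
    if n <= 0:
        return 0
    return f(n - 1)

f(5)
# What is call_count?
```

Linear recursion stepping by 1: 6 calls from n=5 down to ≤0.

Answer: 6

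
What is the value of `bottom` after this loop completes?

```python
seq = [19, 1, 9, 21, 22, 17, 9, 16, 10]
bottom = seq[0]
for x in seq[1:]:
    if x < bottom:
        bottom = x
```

Minimum of [19, 1, 9, 21, 22, 17, 9, 16, 10]
`bottom` takes the values: 19 → 1

Answer: 1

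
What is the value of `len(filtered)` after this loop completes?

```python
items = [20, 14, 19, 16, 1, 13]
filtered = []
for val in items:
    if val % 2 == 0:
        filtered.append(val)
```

Count even numbers in [20, 14, 19, 16, 1, 13]
`filtered` takes the values: [] → [20] → [20, 14] → [20, 14, 16]
So `len(filtered)` = 3

Answer: 3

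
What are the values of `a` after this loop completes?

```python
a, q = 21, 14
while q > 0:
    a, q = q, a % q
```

GCD of 21 and 14
`a` takes the values: 21 → 14 → 7

Answer: 7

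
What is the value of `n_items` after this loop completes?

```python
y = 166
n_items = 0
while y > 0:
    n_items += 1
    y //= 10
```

Count digits by repeated division by 10
`n_items` takes the values: 0 → 1 → 2 → 3

Answer: 3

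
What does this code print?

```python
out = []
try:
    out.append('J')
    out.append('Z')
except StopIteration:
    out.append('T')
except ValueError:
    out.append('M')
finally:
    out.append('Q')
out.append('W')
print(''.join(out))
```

Execution trace: 'J' (try body) → 'Z' (try body, no exception) → 'Q' (finally) → 'W' (after the try/except). Output: JZQW

Answer: JZQW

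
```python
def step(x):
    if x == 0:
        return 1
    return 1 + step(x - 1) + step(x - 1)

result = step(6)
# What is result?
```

step(x) = 1 + 2·step(x-1), step(0)=1. Closed form: (1+1)·2^6 - 1 = 127.

Answer: 127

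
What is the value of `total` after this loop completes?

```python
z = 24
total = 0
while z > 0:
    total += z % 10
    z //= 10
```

Sum digits of 24
`total` takes the values: 0 → 4 → 6

Answer: 6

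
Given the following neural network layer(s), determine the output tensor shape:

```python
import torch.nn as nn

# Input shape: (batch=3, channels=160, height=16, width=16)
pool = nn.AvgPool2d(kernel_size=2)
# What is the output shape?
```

Input: (3, 160, 16, 16) -> Output: (3, 160, 8, 8)

Answer: (3, 160, 8, 8)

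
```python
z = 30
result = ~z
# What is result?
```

Trace:
`z = 30` → z = 30
`result = ~z` → result = -31
So result = -31

Answer: -31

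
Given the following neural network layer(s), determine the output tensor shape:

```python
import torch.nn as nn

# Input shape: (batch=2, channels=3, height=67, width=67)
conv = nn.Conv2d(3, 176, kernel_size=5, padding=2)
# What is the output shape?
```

Input: (2, 3, 67, 67) -> Output: (2, 176, 67, 67)

Answer: (2, 176, 67, 67)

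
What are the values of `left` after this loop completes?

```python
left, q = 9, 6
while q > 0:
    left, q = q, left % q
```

GCD of 9 and 6
`left` takes the values: 9 → 6 → 3

Answer: 3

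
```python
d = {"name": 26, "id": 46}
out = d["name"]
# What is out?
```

Trace:
`d = {"name": 26, "id": 46}` → d = {'name': 26, 'id': 46}
`out = d["name"]` → out = 26
So out = 26

Answer: 26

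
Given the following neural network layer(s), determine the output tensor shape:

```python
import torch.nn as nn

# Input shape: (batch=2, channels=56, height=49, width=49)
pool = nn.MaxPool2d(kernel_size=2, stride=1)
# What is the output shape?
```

Input: (2, 56, 49, 49) -> Output: (2, 56, 48, 48)

Answer: (2, 56, 48, 48)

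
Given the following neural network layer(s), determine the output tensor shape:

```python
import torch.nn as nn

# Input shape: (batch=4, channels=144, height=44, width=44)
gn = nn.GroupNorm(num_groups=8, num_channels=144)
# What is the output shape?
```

Input: (4, 144, 44, 44) -> Output: (4, 144, 44, 44)

Answer: (4, 144, 44, 44)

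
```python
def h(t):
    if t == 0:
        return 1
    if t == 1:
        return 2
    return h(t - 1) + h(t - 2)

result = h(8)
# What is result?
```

Build up from base cases: h(0)=1, h(1)=2, h(2)=3, h(3)=5, h(4)=8, h(5)=13, h(6)=21, ..., h(8)=55

Answer: 55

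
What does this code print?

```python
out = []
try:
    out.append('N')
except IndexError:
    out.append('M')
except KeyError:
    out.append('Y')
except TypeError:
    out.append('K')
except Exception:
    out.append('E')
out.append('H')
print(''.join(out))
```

Execution trace: 'N' (try body, no exception) → 'H' (after the try/except). Output: NH

Answer: NH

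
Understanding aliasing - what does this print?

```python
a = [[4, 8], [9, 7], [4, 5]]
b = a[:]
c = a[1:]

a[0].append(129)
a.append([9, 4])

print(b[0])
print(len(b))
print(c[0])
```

Key concept: slice with nested mutation.
Step by step:
`a = [[4, 8], [9, 7], [4, 5]]` → a = [[4, 8], [9, 7], [4, 5]]
`b = a[:]` → b = [[4, 8], [9, 7], [4, 5]]
`c = a[1:]` → c = [[9, 7], [4, 5]]
`a[0].append(129)` → a = [[4, 8, 129], [9, 7], [4, 5]]; b = [[4, 8, 129], [9, 7], [4, 5]]
`a.append([9, 4])` → a = [[4, 8, 129], [9, 7], [4, 5], [9, 4]]
`print(b[0])` → prints [4, 8, 129]
`print(len(b))` → prints 3
`print(c[0])` → prints [9, 7]

Answer:
[4, 8, 129]
3
[9, 7]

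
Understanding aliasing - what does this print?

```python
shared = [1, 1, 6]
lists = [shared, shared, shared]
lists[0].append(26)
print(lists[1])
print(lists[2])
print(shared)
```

Key concept: list of same reference.
Step by step:
`shared = [1, 1, 6]` → shared = [1, 1, 6]
`lists = [shared, shared, shared]` → lists = [[1, 1, 6], [1, 1, 6], [1, 1, 6]]
`lists[0].append(26)` → shared = [1, 1, 6, 26]; lists = [[1, 1, 6, 26], [1, 1, 6, 26], [1, 1, 6, 26]]
`print(lists[1])` → prints [1, 1, 6, 26]
`print(lists[2])` → prints [1, 1, 6, 26]
`print(shared)` → prints [1, 1, 6, 26]

Answer:
[1, 1, 6, 26]
[1, 1, 6, 26]
[1, 1, 6, 26]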